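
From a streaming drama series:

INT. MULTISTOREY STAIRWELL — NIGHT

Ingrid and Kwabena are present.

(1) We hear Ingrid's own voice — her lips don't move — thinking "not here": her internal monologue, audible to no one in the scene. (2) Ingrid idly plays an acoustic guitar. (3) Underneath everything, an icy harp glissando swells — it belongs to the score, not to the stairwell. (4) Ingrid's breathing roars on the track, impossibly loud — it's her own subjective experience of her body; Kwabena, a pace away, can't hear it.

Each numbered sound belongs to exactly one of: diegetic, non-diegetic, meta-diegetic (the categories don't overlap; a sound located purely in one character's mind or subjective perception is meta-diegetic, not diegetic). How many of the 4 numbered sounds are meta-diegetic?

(1) is meta-diegetic: internal monologue — inside Ingrid's mind, not spoken into the scene.
(2) is diegetic: a character is playing an acoustic guitar on screen.
(3) is non-diegetic: score with no on-screen or off-screen source; it exists for the audience alone.
Sound (4): a subjective body sound — Ingrid's private perception, inaudible to Kwabena, so meta-diegetic.
So 2 of the 4 are meta-diegetic: (1), (4).

2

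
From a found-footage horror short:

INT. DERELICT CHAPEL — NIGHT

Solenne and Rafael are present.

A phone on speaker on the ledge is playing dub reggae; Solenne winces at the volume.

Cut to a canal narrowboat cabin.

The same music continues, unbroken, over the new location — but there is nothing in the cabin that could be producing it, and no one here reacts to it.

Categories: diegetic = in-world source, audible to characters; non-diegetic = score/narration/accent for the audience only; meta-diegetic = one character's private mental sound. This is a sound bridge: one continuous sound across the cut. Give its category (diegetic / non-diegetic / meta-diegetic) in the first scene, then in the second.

Scene one: a phone on speaker is an on-screen source and Solenne reacts to it → diegetic.
Scene two: there is no source in the cabin and no one hears it — it's now underscore → non-diegetic.

diegetic, non-diegetic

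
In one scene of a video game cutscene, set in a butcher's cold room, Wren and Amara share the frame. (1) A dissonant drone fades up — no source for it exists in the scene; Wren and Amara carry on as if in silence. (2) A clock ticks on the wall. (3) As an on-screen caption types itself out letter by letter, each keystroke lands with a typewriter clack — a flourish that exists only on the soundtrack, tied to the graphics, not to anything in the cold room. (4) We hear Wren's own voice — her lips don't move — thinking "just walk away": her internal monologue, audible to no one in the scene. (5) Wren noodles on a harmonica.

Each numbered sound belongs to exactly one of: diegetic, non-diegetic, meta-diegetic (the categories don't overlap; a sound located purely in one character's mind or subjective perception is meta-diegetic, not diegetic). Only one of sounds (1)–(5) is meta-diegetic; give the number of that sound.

Sound (1): it has no source in the story world and no character can hear it — it's underscore, so non-diegetic.
(2) an in-world source (a clock); characters could hear it → diegetic.
(3) is non-diegetic: sound married to a title/caption — outside the diegesis by definition.
(4) is meta-diegetic: internal monologue — inside Wren's mind, not spoken into the scene.
(5) the instrument and the performer are both in the scene → diegetic.
Only (4) is meta-diegetic.

4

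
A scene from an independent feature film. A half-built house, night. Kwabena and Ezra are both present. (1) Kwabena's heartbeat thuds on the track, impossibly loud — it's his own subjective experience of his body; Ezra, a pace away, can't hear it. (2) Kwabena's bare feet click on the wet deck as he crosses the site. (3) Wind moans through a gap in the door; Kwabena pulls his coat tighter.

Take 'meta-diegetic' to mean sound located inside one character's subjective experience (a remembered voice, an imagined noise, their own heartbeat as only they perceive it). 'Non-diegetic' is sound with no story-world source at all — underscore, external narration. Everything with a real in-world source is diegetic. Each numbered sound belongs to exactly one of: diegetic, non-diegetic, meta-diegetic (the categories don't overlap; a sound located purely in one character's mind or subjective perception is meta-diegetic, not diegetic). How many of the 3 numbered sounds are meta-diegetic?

(1) is meta-diegetic: point-of-audition from inside Kwabena's body; not a sound in the room.
(2) a character's body making contact with the set — an in-world sound → diegetic.
Sound (3): ambient/room sound belonging to the story's physical space, so diegetic.
So 1 of the 3 is meta-diegetic: (1).

1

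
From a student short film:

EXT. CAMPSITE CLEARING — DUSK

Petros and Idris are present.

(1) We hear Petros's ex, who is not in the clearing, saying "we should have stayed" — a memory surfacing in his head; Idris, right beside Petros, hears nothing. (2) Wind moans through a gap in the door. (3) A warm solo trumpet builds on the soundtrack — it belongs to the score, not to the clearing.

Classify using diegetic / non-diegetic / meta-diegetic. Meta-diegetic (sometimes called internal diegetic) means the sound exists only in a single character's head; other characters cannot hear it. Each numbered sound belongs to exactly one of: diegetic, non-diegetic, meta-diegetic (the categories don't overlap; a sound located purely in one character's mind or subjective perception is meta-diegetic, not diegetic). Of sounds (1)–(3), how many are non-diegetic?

1

(1) is meta-diegetic: a remembered line, private to Petros — not present in the room, not audible to Idris.
Sound (2): wind is part of the location's real environment, so diegetic.
(3) is non-diegetic: it has no source in the story world and no character can hear it — it's underscore.
So 1 of the 3 is non-diegetic: (3).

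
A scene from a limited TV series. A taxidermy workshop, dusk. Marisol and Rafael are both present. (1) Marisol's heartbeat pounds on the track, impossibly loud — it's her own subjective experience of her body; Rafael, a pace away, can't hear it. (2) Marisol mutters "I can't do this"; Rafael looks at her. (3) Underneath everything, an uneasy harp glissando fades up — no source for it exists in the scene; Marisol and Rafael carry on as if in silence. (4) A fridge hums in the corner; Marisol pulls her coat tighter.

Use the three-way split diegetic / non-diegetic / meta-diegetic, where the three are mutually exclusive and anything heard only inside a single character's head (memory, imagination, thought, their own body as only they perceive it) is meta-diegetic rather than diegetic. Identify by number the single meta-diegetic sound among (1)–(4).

Sound (1): it's Marisol's internal bodily sensation rendered as sound; only Marisol 'hears' it, so meta-diegetic.
Sound (2): on-screen dialogue — Marisol speaks and Rafael is there to hear, so diegetic.
(3) is non-diegetic: score with no on-screen or off-screen source; it exists for the audience alone.
(4) is diegetic: it's the actual ambient sound of the location.
Only (1) is meta-diegetic.

1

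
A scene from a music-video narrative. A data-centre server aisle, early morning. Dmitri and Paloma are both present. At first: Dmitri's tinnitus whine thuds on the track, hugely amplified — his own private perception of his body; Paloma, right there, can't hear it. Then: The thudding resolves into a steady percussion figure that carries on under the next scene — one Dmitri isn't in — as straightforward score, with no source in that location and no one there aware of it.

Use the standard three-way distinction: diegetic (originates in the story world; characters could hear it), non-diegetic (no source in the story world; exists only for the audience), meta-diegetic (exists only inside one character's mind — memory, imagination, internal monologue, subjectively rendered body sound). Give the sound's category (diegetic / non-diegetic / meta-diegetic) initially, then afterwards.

meta-diegetic, non-diegetic

Initially: it's Dmitri's subjective body sound, inaudible to Paloma → meta-diegetic.
Afterwards: detached from Dmitri and playing as sourceless score over a scene he isn't in — for the audience only → non-diegetic.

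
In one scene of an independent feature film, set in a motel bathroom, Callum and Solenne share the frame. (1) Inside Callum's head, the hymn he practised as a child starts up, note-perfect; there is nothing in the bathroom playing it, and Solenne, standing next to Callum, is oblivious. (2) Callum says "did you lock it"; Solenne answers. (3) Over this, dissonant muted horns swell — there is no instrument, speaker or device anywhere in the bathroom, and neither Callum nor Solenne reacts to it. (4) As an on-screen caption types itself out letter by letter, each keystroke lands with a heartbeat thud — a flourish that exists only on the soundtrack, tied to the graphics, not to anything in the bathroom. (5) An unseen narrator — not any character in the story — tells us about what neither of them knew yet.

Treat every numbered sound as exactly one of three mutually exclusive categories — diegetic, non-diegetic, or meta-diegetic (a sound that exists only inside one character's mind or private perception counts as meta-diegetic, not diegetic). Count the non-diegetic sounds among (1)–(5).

3

(1) remembered music, private to Callum — Solenne is oblivious because it isn't in the room → meta-diegetic.
Sound (2): on-screen dialogue — Callum speaks and Solenne is there to hear, so diegetic.
(3) is non-diegetic: it has no source in the story world and no character can hear it — it's underscore.
(4) sound married to a title/caption — outside the diegesis by definition → non-diegetic.
(5) is non-diegetic: commentary laid over the scene from outside the fiction.
Non-diegetic: (3), (4), (5) — that's 3.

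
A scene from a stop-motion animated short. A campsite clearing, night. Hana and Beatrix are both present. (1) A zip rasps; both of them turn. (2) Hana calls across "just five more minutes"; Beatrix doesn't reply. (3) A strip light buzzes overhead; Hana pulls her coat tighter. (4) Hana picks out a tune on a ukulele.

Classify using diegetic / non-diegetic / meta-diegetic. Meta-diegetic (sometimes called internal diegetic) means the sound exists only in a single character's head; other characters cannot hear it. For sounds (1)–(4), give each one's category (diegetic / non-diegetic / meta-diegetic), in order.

diegetic, diegetic, diegetic, diegetic

Sound (1): an in-world source (a zip); characters could hear it, so diegetic.
(2) is diegetic: Hana is a character speaking aloud in the scene.
(3) it's the actual ambient sound of the location → diegetic.
Sound (4): the instrument and the performer are both in the scene, so diegetic.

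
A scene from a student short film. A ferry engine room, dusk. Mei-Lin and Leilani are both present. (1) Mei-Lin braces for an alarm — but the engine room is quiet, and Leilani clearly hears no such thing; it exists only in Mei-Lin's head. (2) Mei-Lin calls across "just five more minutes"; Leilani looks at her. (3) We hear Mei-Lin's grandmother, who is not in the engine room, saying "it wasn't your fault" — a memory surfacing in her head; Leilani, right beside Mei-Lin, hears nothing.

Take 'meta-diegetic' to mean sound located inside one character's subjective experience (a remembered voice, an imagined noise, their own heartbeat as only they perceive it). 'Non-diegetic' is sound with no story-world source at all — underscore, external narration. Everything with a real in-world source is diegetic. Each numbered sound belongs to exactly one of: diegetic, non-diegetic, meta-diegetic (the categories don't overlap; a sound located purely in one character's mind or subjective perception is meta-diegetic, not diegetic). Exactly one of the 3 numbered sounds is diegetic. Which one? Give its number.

(1) the sound is imagined by Mei-Lin; nothing in the story world is producing it and Leilani can't hear it → meta-diegetic.
(2) is diegetic: on-screen dialogue — Mei-Lin speaks and Leilani is there to hear.
(3) a remembered line, private to Mei-Lin — not present in the room, not audible to Leilani → meta-diegetic.
Only (2) is diegetic.

2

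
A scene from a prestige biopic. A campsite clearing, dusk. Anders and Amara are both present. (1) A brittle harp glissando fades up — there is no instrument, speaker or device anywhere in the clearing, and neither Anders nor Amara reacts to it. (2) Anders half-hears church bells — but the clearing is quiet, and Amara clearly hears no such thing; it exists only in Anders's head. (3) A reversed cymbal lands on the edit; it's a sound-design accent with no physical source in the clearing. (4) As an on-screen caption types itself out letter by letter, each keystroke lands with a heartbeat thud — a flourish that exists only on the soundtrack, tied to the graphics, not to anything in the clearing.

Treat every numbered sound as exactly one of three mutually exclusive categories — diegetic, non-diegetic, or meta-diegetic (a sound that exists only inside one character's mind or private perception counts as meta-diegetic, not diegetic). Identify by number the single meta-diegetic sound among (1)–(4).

2

(1) it has no source in the story world and no character can hear it — it's underscore → non-diegetic.
(2) subjective to Anders: the clearing is silent and Amara hears nothing → meta-diegetic.
Sound (3): nothing in the scene produces it; it's an accent added for the audience, so non-diegetic.
(4) sound married to a title/caption — outside the diegesis by definition → non-diegetic.
Only (2) is meta-diegetic.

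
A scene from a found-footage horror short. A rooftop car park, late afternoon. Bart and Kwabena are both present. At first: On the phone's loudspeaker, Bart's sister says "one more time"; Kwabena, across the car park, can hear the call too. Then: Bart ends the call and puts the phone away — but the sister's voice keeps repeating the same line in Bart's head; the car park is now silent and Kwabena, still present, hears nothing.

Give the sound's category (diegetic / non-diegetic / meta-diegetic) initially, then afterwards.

Initially: the loudspeaker is an in-world source; both Bart and Kwabena hear the call → diegetic.
Afterwards: with the phone off, the voice continues only as Bart's private mental replay — Kwabena can't hear it → meta-diegetic.

diegetic, meta-diegetic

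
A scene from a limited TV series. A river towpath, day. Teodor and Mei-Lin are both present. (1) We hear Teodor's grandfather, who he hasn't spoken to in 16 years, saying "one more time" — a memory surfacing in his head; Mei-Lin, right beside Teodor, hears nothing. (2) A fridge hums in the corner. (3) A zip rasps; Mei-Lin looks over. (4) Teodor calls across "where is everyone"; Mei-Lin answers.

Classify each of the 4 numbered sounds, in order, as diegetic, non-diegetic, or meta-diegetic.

(1) is meta-diegetic: it's Teodor's recollection rendered as sound; the other character can't hear it.
(2) it's the actual ambient sound of the location → diegetic.
Sound (3): an in-world source (a zip); characters could hear it, so diegetic.
(4) is diegetic: on-screen dialogue — Teodor speaks and Mei-Lin is there to hear.

meta-diegetic, diegetic, diegetic, diegetic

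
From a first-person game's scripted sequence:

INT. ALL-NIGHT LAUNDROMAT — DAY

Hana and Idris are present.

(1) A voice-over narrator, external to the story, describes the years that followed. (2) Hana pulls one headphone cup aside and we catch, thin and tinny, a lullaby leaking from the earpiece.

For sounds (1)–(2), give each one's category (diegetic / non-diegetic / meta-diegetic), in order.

non-diegetic, diegetic

(1) is non-diegetic: external voice-over — not a character, not heard by anyone in the scene.
(2) is diegetic: the earpiece is a real device on Hana's head — source music.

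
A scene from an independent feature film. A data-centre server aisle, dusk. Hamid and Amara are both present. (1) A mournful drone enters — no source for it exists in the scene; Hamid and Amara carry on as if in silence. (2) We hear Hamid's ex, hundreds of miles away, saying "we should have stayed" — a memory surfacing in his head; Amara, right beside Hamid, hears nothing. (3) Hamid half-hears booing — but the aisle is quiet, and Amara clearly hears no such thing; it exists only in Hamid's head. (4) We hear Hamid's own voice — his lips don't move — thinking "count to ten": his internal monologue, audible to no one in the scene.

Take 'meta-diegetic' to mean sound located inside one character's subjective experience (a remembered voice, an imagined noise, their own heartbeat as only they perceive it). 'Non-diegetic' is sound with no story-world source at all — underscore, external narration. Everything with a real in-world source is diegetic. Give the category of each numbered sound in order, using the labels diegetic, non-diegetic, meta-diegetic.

non-diegetic, meta-diegetic, meta-diegetic, meta-diegetic

Sound (1): it has no source in the story world and no character can hear it — it's underscore, so non-diegetic.
(2) it's Hamid's recollection rendered as sound; the other character can't hear it → meta-diegetic.
(3) Hamid alone 'hears' it — an imagined sound, not present in the space → meta-diegetic.
(4) Hamid's thought-voice: a private mental sound no other character can hear → meta-diegetic.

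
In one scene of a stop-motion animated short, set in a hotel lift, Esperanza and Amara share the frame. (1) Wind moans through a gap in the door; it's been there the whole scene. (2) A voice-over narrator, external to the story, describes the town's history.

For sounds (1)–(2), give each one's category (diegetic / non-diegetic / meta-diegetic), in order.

Sound (1): ambient/room sound belonging to the story's physical space, so diegetic.
Sound (2): commentary laid over the scene from outside the fiction, so non-diegetic.

diegetic, non-diegetic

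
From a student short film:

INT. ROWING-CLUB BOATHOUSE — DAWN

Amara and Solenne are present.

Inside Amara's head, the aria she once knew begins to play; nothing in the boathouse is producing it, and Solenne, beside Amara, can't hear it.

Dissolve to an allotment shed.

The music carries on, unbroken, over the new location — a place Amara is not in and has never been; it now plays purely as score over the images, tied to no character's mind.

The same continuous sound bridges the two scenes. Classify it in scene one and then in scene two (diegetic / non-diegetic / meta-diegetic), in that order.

meta-diegetic, non-diegetic

Scene one: the music exists only inside Amara's mind; Solenne can't hear it → meta-diegetic.
Scene two: it's detached from Amara entirely and plays over unrelated images with no in-world source — conventional underscore → non-diegetic.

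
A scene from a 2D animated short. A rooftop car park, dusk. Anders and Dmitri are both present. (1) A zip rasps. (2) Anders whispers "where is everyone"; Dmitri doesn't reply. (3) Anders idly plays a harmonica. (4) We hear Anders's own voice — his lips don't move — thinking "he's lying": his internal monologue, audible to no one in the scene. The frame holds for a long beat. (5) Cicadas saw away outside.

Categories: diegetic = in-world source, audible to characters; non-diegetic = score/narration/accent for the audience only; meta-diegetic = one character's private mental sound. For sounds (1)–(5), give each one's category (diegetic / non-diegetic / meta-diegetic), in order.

(1) is diegetic: an in-world source (a zip); characters could hear it.
Sound (2): on-screen dialogue — Anders speaks and Dmitri is there to hear, so diegetic.
(3) is diegetic: Anders is producing the music live, in the story world.
(4) is meta-diegetic: it's Anders's unspoken thought, heard only by the audience via his subjectivity.
(5) ambient/room sound belonging to the story's physical space → diegetic.

diegetic, diegetic, diegetic, meta-diegetic, diegetic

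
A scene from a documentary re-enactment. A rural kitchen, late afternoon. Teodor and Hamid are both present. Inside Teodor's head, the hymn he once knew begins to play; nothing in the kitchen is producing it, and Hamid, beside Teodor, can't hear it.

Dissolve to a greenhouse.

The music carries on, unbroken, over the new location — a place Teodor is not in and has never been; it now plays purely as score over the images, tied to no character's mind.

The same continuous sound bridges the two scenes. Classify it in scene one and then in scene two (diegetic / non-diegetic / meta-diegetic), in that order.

meta-diegetic, non-diegetic

Scene one: the music exists only inside Teodor's mind; Hamid can't hear it → meta-diegetic.
Scene two: it's detached from Teodor entirely and plays over unrelated images with no in-world source — conventional underscore → non-diegetic.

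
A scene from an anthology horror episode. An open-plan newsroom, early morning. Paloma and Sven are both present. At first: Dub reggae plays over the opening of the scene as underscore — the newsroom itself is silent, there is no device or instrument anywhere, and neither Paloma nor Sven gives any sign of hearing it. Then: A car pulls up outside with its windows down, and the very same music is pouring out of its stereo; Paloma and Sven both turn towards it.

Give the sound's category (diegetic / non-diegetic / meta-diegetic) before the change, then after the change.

Before the change: no in-world source exists and no character can hear it — underscore → non-diegetic.
After the change: the car stereo is now a real source in the story world and the characters hear it → diegetic.

non-diegetic, diegetic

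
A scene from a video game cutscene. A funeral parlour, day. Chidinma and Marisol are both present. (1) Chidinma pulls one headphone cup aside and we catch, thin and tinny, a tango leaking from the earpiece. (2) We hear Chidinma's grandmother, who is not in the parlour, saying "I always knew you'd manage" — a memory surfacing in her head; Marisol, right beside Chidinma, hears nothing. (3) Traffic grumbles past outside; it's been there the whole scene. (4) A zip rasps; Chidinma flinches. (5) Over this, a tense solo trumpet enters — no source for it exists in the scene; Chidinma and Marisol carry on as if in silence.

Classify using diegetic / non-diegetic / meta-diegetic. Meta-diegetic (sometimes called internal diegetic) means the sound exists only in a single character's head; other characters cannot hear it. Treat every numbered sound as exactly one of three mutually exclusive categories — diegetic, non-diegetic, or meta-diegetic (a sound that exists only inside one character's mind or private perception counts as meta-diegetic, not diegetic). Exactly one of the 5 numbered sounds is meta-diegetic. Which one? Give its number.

2

(1) it's leaking from a physical pair of headphones in the scene → diegetic.
(2) the voice is a memory playing only inside Chidinma's mind; Marisol can't hear it → meta-diegetic.
(3) is diegetic: traffic is part of the location's real environment.
(4) a zip is a real object/event in the scene's world → diegetic.
(5) it has no source in the story world and no character can hear it — it's underscore → non-diegetic.
Only (2) is meta-diegetic.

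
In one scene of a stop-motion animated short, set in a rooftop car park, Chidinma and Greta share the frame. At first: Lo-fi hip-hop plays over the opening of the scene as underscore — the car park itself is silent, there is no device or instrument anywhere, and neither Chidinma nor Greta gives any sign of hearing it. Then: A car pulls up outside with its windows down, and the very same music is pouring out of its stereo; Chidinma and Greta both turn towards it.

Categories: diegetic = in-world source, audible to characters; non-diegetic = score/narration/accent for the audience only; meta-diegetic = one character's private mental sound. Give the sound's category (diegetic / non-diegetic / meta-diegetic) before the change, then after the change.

Before the change: no in-world source exists and no character can hear it — underscore → non-diegetic.
After the change: the car stereo is now a real source in the story world and the characters hear it → diegetic.

non-diegetic, diegetic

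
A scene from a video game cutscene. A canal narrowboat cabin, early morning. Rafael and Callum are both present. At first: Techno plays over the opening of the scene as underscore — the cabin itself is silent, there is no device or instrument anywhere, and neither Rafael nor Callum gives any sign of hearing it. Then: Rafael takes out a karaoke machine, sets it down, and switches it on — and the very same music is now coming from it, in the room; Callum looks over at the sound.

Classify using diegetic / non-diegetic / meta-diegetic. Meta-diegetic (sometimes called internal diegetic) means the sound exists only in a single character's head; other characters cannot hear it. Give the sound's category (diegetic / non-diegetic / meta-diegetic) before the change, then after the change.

non-diegetic, diegetic

Before the change: no in-world source exists and no character can hear it — underscore → non-diegetic.
After the change: a karaoke machine is now a real source in the story world and the characters hear it → diegetic.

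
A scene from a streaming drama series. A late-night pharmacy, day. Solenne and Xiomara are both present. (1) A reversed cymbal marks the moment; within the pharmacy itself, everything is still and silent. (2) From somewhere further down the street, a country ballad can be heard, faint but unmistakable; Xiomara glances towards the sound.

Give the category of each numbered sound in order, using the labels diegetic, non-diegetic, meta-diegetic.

(1) it's a sound-design accent with no in-world source; no one in the scene can hear it → non-diegetic.
Sound (2): off-screen diegetic: the source is out of frame but still in the story's space, so diegetic.

non-diegetic, diegetic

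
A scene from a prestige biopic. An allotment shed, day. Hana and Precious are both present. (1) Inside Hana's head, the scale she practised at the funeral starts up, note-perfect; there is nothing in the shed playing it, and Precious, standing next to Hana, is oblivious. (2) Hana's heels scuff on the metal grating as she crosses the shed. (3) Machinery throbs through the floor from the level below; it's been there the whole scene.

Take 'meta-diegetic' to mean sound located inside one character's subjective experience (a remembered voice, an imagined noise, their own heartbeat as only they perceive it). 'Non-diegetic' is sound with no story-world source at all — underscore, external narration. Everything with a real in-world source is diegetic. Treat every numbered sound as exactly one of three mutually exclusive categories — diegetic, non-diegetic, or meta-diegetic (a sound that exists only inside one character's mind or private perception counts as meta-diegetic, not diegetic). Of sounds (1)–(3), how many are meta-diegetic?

Sound (1): it lives in Hana's subjectivity, not in the shed, so meta-diegetic.
Sound (2): a character's body making contact with the set — an in-world sound, so diegetic.
Sound (3): it's the actual ambient sound of the location, so diegetic.
So 1 of the 3 is meta-diegetic: (1).

1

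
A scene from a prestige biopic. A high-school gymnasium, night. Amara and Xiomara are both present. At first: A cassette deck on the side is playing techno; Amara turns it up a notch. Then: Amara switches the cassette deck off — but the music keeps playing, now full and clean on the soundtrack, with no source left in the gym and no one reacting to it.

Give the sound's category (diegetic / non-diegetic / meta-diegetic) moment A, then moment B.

diegetic, non-diegetic

Moment A: a cassette deck is a real in-scene source and Amara reacts to it → diegetic.
Moment B: there is no longer any in-world source and no one can hear it — it has become underscore → non-diegetic.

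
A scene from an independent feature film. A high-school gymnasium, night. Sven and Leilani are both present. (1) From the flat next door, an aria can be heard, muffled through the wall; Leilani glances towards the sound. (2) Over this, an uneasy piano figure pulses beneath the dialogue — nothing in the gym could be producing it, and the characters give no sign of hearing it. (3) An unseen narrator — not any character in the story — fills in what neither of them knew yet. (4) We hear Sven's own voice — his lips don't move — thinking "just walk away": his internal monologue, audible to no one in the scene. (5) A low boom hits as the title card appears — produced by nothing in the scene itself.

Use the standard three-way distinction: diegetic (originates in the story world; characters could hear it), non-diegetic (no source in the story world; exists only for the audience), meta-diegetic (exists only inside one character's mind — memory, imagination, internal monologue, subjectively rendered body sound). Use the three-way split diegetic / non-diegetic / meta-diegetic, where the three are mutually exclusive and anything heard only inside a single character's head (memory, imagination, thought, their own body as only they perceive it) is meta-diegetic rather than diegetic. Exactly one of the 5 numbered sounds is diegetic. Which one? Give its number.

1

(1) is diegetic: off-screen diegetic: the source is out of frame but still in the story's space.
Sound (2): nothing in the gym produces it and the characters don't hear it — pure soundtrack, so non-diegetic.
Sound (3): the narrator exists outside the story world, addressing only the audience, so non-diegetic.
(4) internal monologue — inside Sven's mind, not spoken into the scene → meta-diegetic.
Sound (5): nothing in the scene produces it; it's an accent added for the audience, so non-diegetic.
Only (1) is diegetic.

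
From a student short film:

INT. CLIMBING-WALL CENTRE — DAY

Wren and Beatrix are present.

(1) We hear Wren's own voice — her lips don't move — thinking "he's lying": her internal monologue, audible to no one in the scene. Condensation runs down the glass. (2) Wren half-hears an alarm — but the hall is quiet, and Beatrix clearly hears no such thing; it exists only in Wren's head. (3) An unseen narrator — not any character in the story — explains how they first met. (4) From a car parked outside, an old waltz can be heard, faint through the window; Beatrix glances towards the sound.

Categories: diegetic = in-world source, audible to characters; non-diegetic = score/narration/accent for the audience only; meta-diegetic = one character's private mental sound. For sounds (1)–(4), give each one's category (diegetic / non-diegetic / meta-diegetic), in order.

Sound (1): internal monologue — inside Wren's mind, not spoken into the scene, so meta-diegetic.
Sound (2): subjective to Wren: the hall is silent and Beatrix hears nothing, so meta-diegetic.
Sound (3): external voice-over — not a character, not heard by anyone in the scene, so non-diegetic.
(4) it's coming from a car parked outside — a location within the story world — and Beatrix reacts → diegetic.

meta-diegetic, meta-diegetic, non-diegetic, diegetic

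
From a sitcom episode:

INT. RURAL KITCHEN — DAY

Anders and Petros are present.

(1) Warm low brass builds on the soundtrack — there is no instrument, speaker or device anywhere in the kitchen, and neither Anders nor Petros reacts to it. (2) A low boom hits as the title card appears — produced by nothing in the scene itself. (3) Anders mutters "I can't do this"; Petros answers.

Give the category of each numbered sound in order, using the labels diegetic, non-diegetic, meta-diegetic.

(1) is non-diegetic: nothing in the kitchen produces it and the characters don't hear it — pure soundtrack.
Sound (2): it's a sound-design accent with no in-world source; no one in the scene can hear it, so non-diegetic.
(3) is diegetic: on-screen dialogue — Anders speaks and Petros is there to hear.

non-diegetic, non-diegetic, diegetic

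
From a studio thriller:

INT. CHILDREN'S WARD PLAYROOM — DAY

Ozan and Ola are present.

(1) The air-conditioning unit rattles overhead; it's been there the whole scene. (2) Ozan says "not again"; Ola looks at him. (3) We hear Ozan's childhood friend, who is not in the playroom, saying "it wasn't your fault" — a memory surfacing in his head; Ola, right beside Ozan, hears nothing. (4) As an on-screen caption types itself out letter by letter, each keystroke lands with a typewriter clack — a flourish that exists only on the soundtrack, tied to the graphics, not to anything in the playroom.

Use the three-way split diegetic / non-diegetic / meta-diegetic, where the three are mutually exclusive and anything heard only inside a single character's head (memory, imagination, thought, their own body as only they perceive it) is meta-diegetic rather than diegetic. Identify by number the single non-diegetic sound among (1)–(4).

(1) is diegetic: ambient/room sound belonging to the story's physical space.
Sound (2): spoken by a character present in the story world, so diegetic.
(3) the voice is a memory playing only inside Ozan's mind; Ola can't hear it → meta-diegetic.
(4) is non-diegetic: sound married to a title/caption — outside the diegesis by definition.
Only (4) is non-diegetic.

4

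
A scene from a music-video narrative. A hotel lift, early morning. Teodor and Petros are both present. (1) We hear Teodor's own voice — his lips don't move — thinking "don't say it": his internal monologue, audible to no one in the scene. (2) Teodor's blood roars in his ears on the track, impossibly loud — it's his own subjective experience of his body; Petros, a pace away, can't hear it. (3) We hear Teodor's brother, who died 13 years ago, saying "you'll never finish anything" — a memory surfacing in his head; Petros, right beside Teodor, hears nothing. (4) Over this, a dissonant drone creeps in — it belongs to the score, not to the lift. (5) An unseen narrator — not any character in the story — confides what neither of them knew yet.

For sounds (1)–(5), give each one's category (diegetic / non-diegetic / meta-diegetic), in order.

Sound (1): internal monologue — inside Teodor's mind, not spoken into the scene, so meta-diegetic.
Sound (2): point-of-audition from inside Teodor's body; not a sound in the room, so meta-diegetic.
(3) it's Teodor's recollection rendered as sound; the other character can't hear it → meta-diegetic.
(4) nothing in the lift produces it and the characters don't hear it — pure soundtrack → non-diegetic.
(5) external voice-over — not a character, not heard by anyone in the scene → non-diegetic.

meta-diegetic, meta-diegetic, meta-diegetic, non-diegetic, non-diegetic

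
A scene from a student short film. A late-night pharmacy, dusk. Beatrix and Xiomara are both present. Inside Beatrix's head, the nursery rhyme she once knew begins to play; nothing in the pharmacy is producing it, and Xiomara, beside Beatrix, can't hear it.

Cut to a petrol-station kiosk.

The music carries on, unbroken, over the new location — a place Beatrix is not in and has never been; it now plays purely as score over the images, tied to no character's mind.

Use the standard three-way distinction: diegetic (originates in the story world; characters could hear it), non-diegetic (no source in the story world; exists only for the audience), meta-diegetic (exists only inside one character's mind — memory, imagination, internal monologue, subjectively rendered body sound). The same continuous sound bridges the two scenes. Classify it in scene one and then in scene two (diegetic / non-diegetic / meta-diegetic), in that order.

Scene one: the music exists only inside Beatrix's mind; Xiomara can't hear it → meta-diegetic.
Scene two: it's detached from Beatrix entirely and plays over unrelated images with no in-world source — conventional underscore → non-diegetic.

meta-diegetic, non-diegetic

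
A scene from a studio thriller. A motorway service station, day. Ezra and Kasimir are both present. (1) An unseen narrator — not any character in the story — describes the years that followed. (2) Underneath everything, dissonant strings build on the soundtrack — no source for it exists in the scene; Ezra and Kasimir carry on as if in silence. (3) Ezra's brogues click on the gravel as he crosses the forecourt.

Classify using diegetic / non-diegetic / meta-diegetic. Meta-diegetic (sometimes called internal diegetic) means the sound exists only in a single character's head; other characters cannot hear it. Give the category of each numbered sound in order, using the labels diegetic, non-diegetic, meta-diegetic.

(1) external voice-over — not a character, not heard by anyone in the scene → non-diegetic.
(2) is non-diegetic: nothing in the forecourt produces it and the characters don't hear it — pure soundtrack.
(3) is diegetic: it's the physical sound of Ezra moving in the space.

non-diegetic, non-diegetic, diegetic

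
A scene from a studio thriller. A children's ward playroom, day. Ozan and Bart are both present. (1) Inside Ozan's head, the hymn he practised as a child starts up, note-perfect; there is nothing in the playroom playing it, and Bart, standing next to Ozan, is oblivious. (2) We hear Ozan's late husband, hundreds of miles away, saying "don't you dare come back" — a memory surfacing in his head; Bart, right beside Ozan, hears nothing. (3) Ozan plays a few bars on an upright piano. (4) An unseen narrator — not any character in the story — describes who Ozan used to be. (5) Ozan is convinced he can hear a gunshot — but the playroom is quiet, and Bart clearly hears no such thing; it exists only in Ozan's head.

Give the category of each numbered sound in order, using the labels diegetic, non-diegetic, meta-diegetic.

meta-diegetic, meta-diegetic, diegetic, non-diegetic, meta-diegetic

(1) remembered music, private to Ozan — Bart is oblivious because it isn't in the room → meta-diegetic.
Sound (2): the voice is a memory playing only inside Ozan's mind; Bart can't hear it, so meta-diegetic.
Sound (3): a character is playing an upright piano on screen, so diegetic.
Sound (4): external voice-over — not a character, not heard by anyone in the scene, so non-diegetic.
(5) Ozan alone 'hears' it — an imagined sound, not present in the space → meta-diegetic.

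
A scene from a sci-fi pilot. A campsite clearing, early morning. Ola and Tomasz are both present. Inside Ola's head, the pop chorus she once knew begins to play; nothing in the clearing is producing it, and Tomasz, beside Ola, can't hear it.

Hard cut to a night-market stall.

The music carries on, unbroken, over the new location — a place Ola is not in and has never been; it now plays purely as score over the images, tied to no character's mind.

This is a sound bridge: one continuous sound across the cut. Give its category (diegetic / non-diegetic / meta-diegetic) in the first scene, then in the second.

Scene one: the music exists only inside Ola's mind; Tomasz can't hear it → meta-diegetic.
Scene two: it's detached from Ola entirely and plays over unrelated images with no in-world source — conventional underscore → non-diegetic.

meta-diegetic, non-diegetic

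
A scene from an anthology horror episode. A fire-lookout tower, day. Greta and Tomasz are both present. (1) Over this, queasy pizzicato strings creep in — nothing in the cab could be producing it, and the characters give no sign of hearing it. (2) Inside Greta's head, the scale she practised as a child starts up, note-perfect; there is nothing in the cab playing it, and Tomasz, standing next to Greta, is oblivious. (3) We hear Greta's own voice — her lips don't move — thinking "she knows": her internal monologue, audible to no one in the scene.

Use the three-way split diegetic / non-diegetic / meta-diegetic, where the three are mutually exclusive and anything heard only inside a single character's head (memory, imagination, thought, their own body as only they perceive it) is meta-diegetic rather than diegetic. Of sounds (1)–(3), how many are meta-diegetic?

Sound (1): nothing in the cab produces it and the characters don't hear it — pure soundtrack, so non-diegetic.
(2) it lives in Greta's subjectivity, not in the cab → meta-diegetic.
(3) it's Greta's unspoken thought, heard only by the audience via her subjectivity → meta-diegetic.
Meta-diegetic: (2), (3) — that's 2.

2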